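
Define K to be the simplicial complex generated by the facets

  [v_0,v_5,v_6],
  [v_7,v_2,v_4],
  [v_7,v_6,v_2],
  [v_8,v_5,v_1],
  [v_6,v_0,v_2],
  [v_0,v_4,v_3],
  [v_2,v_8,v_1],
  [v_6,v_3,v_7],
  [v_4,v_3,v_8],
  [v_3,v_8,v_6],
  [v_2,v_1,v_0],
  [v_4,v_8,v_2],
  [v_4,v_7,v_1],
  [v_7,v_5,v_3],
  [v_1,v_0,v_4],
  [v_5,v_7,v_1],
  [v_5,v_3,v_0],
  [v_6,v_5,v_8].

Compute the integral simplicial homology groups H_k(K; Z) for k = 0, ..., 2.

H_0 ≅ Z,  H_1 ≅ Z ⊕ Z_2,  H_2 = 0.

Fix the vertex order v_0 < v_1 < v_2 < v_3 < v_4 < v_5 < v_6 < v_7 < v_8 and write every simplex with vertices in increasing order. Then dim K = 2 and the simplices of K are:

  0-simplices (9): [v_0], [v_1], [v_2], [v_3], [v_4], [v_5], [v_6], [v_7], [v_8]
  1-simplices (27): (27 of them)
  2-simplices (18): (18 of them)

Hence C_0 ≅ Z^9, C_1 ≅ Z^27, C_2 ≅ Z^18.

∂_1: C_1 → C_0 is given by ∂[p,q] = [q] − [p]. For instance
  ∂[v_6,v_8] = [v_8] − [v_6].
The 9×27 boundary matrix has rank 8 and Smith normal form diag(1,1,1,1,1,1,1,1).

Boundary ∂_2: C_2 → C_1 sends each 2-simplex [p,q,r] to [q,r] − [p,r] + [p,q]. For instance
  ∂[v_1,v_5,v_7] = [v_5,v_7] − [v_1,v_7] + [v_1,v_5],
  ∂[v_2,v_4,v_7] = [v_4,v_7] − [v_2,v_7] + [v_2,v_4].
The resulting 27×18 matrix has rank 18, and its Smith normal form has invariant factors (1,1,1,1,1,1,1,1,1,1,1,1,1,1,1,1,1,2).

Computing H_k = (kernel of ∂_k) / (image of ∂_{k+1}):

  H_0: rank C_0 − rank ∂_1 = 9 − 8 = 1, and the invariant factors of ∂_1 are all 1, so H_0 ≅ Z.
  H_1: rank ker ∂_1 − rank ∂_2 = (27 − 8) − 18 = 1, and ∂_2 has invariant factor 2 > 1, so H_1 ≅ Z ⊕ Z_2.
  H_2: rank ker ∂_2 − rank ∂_3 = (18 − 18) − 0 = 0, and there is no ∂_3, so H_2 ≅ 0.

As a check, the Euler characteristic is 9 − 27 + 18 = 0, which agrees with 1 − 1 + 0 = 0.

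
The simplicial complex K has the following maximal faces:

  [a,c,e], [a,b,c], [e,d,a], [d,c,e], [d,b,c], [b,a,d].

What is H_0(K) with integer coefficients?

H_0 = Z.

Fix the vertex order a < b < c < d < e and write every simplex with vertices in increasing order. Then dim K = 2 and the simplices of K are:

  0-simplices (5): a, b, c, d, e
  1-simplices (9): ab, ac, ad, ae, bc, bd, cd, ce, de
  2-simplices (6): abc, abd, ace, ade, bcd, cde

giving chain groups C_0 ≅ Z^5, C_1 ≅ Z^9, C_2 ≅ Z^6.

The boundary map ∂_1: C_1 → C_0 maps an edge to its endpoints' difference, ∂[p,q] = q − p. For instance
  ∂cd = d − c.
The resulting 5×9 matrix has rank 4, and its Smith normal form has invariant factors (1,1,1,1).

∂_2: C_2 → C_1 maps a triangle to the signed sum of its edges. For instance
  ∂bcd = cd − bd + bc,
  ∂ade = de − ae + ad.
As a 9×6 matrix over Z this has rank 5, with invariant factors (1,1,1,1,1).

Computing H_k = (kernel of ∂_k) / (image of ∂_{k+1}):

  H_0: rank C_0 − rank ∂_1 = 5 − 4 = 1, and the invariant factors of ∂_1 are all 1, so H_0 = Z.

(K is a triangulation of the 2-sphere S^2.)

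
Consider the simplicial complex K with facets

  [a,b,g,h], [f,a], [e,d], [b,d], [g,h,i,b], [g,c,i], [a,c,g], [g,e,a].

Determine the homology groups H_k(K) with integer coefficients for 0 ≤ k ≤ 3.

H_0 = Z,  H_1 = Z,  H_2 = 0,  H_3 = 0.

K has 9 vertices, 17 edges, 10 triangles, 2 3-simplices.
rank ∂_0 = 0, rank ∂_1 = 8 ⇒ b_0 = 9 − 0 − 8 = 1; all invariant factors of ∂_1 are 1 so no torsion. So H_0 ≅ Z.
rank ∂_1 = 8, rank ∂_2 = 8 ⇒ b_1 = 17 − 8 − 8 = 1; all invariant factors of ∂_2 are 1 so no torsion. So H_1 ≅ Z.
rank ∂_2 = 8, rank ∂_3 = 2 ⇒ b_2 = 10 − 8 − 2 = 0; all invariant factors of ∂_3 are 1 so no torsion. So H_2 ≅ 0.
rank ∂_3 = 2, rank ∂_4 = 0 ⇒ b_3 = 2 − 2 − 0 = 0. So H_3 ≅ 0.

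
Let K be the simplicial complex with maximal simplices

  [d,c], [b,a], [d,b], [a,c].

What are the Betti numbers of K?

b_0 = 1, b_1 = 1.

We work with the vertex ordering a < b < c < d. The simplices of K, each written with vertices in increasing order, are:

  0-simplices (4): a, b, c, d
  1-simplices (4): ab, ac, bd, cd

Hence C_0 ≅ Z^4, C_1 ≅ Z^4.

The boundary map ∂_1: C_1 → C_0 maps an edge to its endpoints' difference, ∂[p,q] = q − p.
This gives a 4×4 integer matrix of rank 3; reducing to Smith normal form yields diagonal entries (1,1,1).

Now H_k = ker ∂_k / im ∂_{k+1}, so:

  H_0: rank C_0 − rank ∂_1 = 4 − 3 = 1, and the invariant factors of ∂_1 are all 1, so H_0 = Z.
  H_1: rank ker ∂_1 − rank ∂_2 = (4 − 3) − 0 = 1, and there is no ∂_2, so H_1 = Z.

Hence the Betti numbers are b_0 = 1, b_1 = 1.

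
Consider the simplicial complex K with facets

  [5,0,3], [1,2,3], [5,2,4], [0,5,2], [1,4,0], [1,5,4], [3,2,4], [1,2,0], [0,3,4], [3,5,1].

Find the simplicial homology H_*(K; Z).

H_0 ≅ Z,  H_1 ≅ Z/2,  H_2 = 0.

Order the vertices as 0 < 1 < 2 < 3 < 4 < 5. Listing each simplex with vertices in this order, K has dimension 2 with simplices:

  0-simplices (6): [0], [1], [2], [3], [4], [5]
  1-simplices (15): [0,1], [0,2], [0,3], [0,4], [0,5], [1,2], [1,3], [1,4], [1,5], [2,3], [2,4], [2,5], [3,4], [3,5], [4,5]
  2-simplices (10): [0,1,2], [0,1,4], [0,2,5], [0,3,4], [0,3,5], [1,2,3], [1,3,5], [1,4,5], [2,3,4], [2,4,5]

so the chain groups are C_0 ≅ Z^6, C_1 ≅ Z^15, C_2 ≅ Z^10.

∂_1: C_1 → C_0 maps an edge to its endpoints' difference, ∂[p,q] = q − p. For instance
  ∂[3,4] = [4] − [3].
The resulting 6×15 matrix has rank 5, and its Smith normal form has invariant factors (1,1,1,1,1).

Boundary ∂_2: C_2 → C_1 acts by ∂[p,q,r] = [q,r] − [p,r] + [p,q]. For instance
  ∂[0,3,4] = [3,4] − [0,4] + [0,3],
  ∂[1,2,3] = [2,3] − [1,3] + [1,2].
This gives a 15×10 integer matrix of rank 10; reducing to Smith normal form yields diagonal entries (1,1,1,1,1,1,1,1,1,2).

Reading off H_k = ker ∂_k / im ∂_{k+1}:

  H_0: rank C_0 − rank ∂_1 = 6 − 5 = 1, and the invariant factors of ∂_1 are all 1, so H_0 ≅ Z.
  H_1: rank ker ∂_1 − rank ∂_2 = (15 − 5) − 10 = 0, and ∂_2 has invariant factor 2 > 1, so H_1 ≅ Z/2.
  H_2: rank ker ∂_2 − rank ∂_3 = (10 − 10) − 0 = 0, and there is no ∂_3, so H_2 ≅ 0.

As a check, the Euler characteristic is 6 − 15 + 10 = 1, which agrees with 1 − 0 + 0 = 1.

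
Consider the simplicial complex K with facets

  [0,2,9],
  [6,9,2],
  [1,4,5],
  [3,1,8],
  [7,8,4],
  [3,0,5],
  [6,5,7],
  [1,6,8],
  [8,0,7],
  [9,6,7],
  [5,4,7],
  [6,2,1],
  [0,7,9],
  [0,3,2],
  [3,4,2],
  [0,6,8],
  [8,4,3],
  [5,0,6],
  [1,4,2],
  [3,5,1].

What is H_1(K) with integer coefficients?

H_1 = Z ⊕ Z/2.

Order the vertices as 0 < 1 < 2 < 3 < 4 < 5 < 6 < 7 < 8 < 9. Listing each simplex with vertices in this order, K has dimension 2 with simplices:

  0-simplices (10): [0], [1], [2], [3], [4], [5], [6], [7], [8], [9]
  1-simplices (30): (30 of them)
  2-simplices (20): (20 of them)

Hence C_0 ≅ Z^10, C_1 ≅ Z^30, C_2 ≅ Z^20.

∂_1: C_1 → C_0 maps an edge to its endpoints' difference, ∂[p,q] = q − p.
The 10×30 boundary matrix has rank 9 and Smith normal form diag(1,1,1,1,1,1,1,1,1).

∂_2: C_2 → C_1 sends each 2-simplex [p,q,r] to [q,r] − [p,r] + [p,q]. For instance
  ∂[6,7,9] = [7,9] − [6,9] + [6,7],
  ∂[5,6,7] = [6,7] − [5,7] + [5,6].
As a 30×20 matrix over Z this has rank 20, with invariant factors (1,1,1,1,1,1,1,1,1,1,1,1,1,1,1,1,1,1,1,2).

Now H_k = ker ∂_k / im ∂_{k+1}, so:

  H_1: rank ker ∂_1 − rank ∂_2 = (30 − 9) − 20 = 1, and ∂_2 has invariant factor 2 > 1, so H_1 = Z ⊕ Z/2.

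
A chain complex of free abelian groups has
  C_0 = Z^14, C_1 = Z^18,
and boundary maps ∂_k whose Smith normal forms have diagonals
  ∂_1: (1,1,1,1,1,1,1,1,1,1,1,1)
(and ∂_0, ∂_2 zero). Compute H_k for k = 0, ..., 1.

H_0: b_0 = 14 − 0 − 12 = 2; torsion from ∂_1 factors > 1: none. So H_0 ≅ Z^2.
H_1: b_1 = 18 − 12 − 0 = 6; torsion from ∂_2 factors > 1: none. So H_1 ≅ Z^6.

H_0 ≅ Z^2,  H_1 ≅ Z^6.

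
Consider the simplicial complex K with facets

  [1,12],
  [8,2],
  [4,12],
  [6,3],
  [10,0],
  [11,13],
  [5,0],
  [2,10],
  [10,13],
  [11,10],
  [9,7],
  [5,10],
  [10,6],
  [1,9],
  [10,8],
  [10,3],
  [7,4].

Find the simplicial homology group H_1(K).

H_1 = Z^5.

Fix the vertex order 0 < 1 < 2 < 3 < 4 < 5 < 6 < 7 < 8 < 9 < 10 < 11 < 12 < 13 and write every simplex with vertices in increasing order. Then dim K = 1 and the simplices of K are:

  0-simplices (14): [0], [1], [2], [3], [4], [5], [6], [7], [8], [9], [10], [11], [12], [13]
  1-simplices (17): [0,5], [0,10], [1,9], [1,12], [2,8], [2,10], [3,6], [3,10], [4,7], [4,12], [5,10], [6,10], [7,9], [8,10], [10,11], [10,13], [11,13]

so the chain groups are C_0 ≅ Z^14, C_1 ≅ Z^17.

Boundary ∂_1: C_1 → C_0 is given by ∂[p,q] = [q] − [p]. For instance
  ∂[3,10] = [10] − [3].
The 14×17 boundary matrix has rank 12 and Smith normal form diag(1,1,1,1,1,1,1,1,1,1,1,1).

Computing H_k = (kernel of ∂_k) / (image of ∂_{k+1}):

  H_1: rank ker ∂_1 − rank ∂_2 = (17 − 12) − 0 = 5, and there is no ∂_2, so H_1 ≅ Z^5.

(K is a triangulation of the disjoint union of the circle S^1 and a wedge of 4 circles.)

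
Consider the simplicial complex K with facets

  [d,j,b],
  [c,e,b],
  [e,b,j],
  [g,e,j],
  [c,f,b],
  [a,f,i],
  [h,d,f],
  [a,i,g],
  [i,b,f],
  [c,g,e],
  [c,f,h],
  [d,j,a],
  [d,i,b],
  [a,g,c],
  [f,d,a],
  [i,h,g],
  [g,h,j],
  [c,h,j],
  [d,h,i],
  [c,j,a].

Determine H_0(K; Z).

Order the vertices as a < b < c < d < e < f < g < h < i < j. Listing each simplex with vertices in this order, K has dimension 2 with simplices:

  0-simplices (10): a, b, c, d, e, f, g, h, i, j
  1-simplices (30): ac, ad, af, ag, ai, aj, bc, bd, be, bf, bi, bj, ce, cf, cg, ch, cj, df, dh, di, dj, eg, ej, fh, fi, gh, gi, gj, hi, hj
  2-simplices (20): acg, acj, adf, adj, afi, agi, bce, bcf, bdi, bdj, bej, bfi, ceg, cfh, chj, dfh, dhi, egj, ghi, ghj

so the chain groups are C_0 ≅ Z^10, C_1 ≅ Z^30, C_2 ≅ Z^20.

∂_1: C_1 → C_0 sends each edge [p,q] (with p < q) to q − p. For instance
  ∂ce = e − c.
As a 10×30 matrix over Z this has rank 9, with invariant factors (1,1,1,1,1,1,1,1,1).

Boundary ∂_2: C_2 → C_1 maps a triangle to the signed sum of its edges. For instance
  ∂ghj = hj − gj + gh,
  ∂agi = gi − ai + ag.
The 30×20 boundary matrix has rank 20 and Smith normal form diag(1,1,1,1,1,1,1,1,1,1,1,1,1,1,1,1,1,1,1,2).

Now H_k = ker ∂_k / im ∂_{k+1}, so:

  H_0: rank C_0 − rank ∂_1 = 10 − 9 = 1, and the invariant factors of ∂_1 are all 1, so H_0 = Z.

(K is a triangulation of the Klein bottle.)

H_0 ≅ Z.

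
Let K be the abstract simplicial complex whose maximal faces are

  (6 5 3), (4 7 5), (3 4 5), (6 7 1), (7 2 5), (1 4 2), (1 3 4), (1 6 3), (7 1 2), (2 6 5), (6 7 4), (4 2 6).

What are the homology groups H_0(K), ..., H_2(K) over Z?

H_0 ≅ Z,  H_1 ≅ Z_2,  H_2 = 0.

Fix the vertex order 1 < 2 < 3 < 4 < 5 < 6 < 7 and write every simplex with vertices in increasing order. Then dim K = 2 and the simplices of K are:

  0-simplices (7): [1], [2], [3], [4], [5], [6], [7]
  1-simplices (18): [1,2], [1,3], [1,4], [1,6], [1,7], [2,4], [2,5], [2,6], [2,7], [3,4], [3,5], [3,6], [4,5], [4,6], [4,7], [5,6], [5,7], [6,7]
  2-simplices (12): [1,2,4], [1,2,7], [1,3,4], [1,3,6], [1,6,7], [2,4,6], [2,5,6], [2,5,7], [3,4,5], [3,5,6], [4,5,7], [4,6,7]

Hence C_0 ≅ Z^7, C_1 ≅ Z^18, C_2 ≅ Z^12.

Boundary ∂_1: C_1 → C_0 sends each edge [p,q] (with p < q) to q − p. For instance
  ∂[1,2] = [2] − [1].
As a 7×18 matrix over Z this has rank 6, with invariant factors (1,1,1,1,1,1).

∂_2: C_2 → C_1 sends each 2-simplex [p,q,r] to [q,r] − [p,r] + [p,q]. For instance
  ∂[2,5,7] = [5,7] − [2,7] + [2,5],
  ∂[1,2,4] = [2,4] − [1,4] + [1,2].
The resulting 18×12 matrix has rank 12, and its Smith normal form has invariant factors (1,1,1,1,1,1,1,1,1,1,1,2).

Reading off H_k = ker ∂_k / im ∂_{k+1}:

  H_0: rank C_0 − rank ∂_1 = 7 − 6 = 1, and the invariant factors of ∂_1 are all 1, so H_0 ≅ Z.
  H_1: rank ker ∂_1 − rank ∂_2 = (18 − 6) − 12 = 0, and ∂_2 has invariant factor 2 > 1, so H_1 ≅ Z_2.
  H_2: rank ker ∂_2 − rank ∂_3 = (12 − 12) − 0 = 0, and there is no ∂_3, so H_2 ≅ 0.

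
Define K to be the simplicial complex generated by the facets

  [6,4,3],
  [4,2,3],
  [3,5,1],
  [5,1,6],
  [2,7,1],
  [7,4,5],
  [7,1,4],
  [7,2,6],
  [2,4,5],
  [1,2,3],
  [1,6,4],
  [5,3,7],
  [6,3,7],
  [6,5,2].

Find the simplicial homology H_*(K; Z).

Order the vertices as 1 < 2 < 3 < 4 < 5 < 6 < 7. Listing each simplex with vertices in this order, K has dimension 2 with simplices:

  0-simplices (7): [1], [2], [3], [4], [5], [6], [7]
  1-simplices (21): [1,2], [1,3], [1,4], [1,5], [1,6], [1,7], [2,3], [2,4], [2,5], [2,6], [2,7], [3,4], [3,5], [3,6], [3,7], [4,5], [4,6], [4,7], [5,6], [5,7], [6,7]
  2-simplices (14): [1,2,3], [1,2,7], [1,3,5], [1,4,6], [1,4,7], [1,5,6], [2,3,4], [2,4,5], [2,5,6], [2,6,7], [3,4,6], [3,5,7], [3,6,7], [4,5,7]

Hence C_0 ≅ Z^7, C_1 ≅ Z^21, C_2 ≅ Z^14.

∂_1: C_1 → C_0 is given by ∂[p,q] = [q] − [p]. For instance
  ∂[1,2] = [2] − [1].
As a 7×21 matrix over Z this has rank 6, with invariant factors (1,1,1,1,1,1).

∂_2: C_2 → C_1 sends each 2-simplex [p,q,r] to [q,r] − [p,r] + [p,q]. For instance
  ∂[2,6,7] = [6,7] − [2,7] + [2,6],
  ∂[1,5,6] = [5,6] − [1,6] + [1,5].
This gives a 21×14 integer matrix of rank 13; reducing to Smith normal form yields diagonal entries (1,1,1,1,1,1,1,1,1,1,1,1,1).

Computing H_k = (kernel of ∂_k) / (image of ∂_{k+1}):

  H_0: rank C_0 − rank ∂_1 = 7 − 6 = 1, and the invariant factors of ∂_1 are all 1, so H_0 = Z.
  H_1: rank ker ∂_1 − rank ∂_2 = (21 − 6) − 13 = 2, and the invariant factors of ∂_2 are all 1, so H_1 = Z^2.
  H_2: rank ker ∂_2 − rank ∂_3 = (14 − 13) − 0 = 1, and there is no ∂_3, so H_2 = Z.

(K is a triangulation of the torus T^2.)

H_0 = Z,  H_1 = Z^2,  H_2 = Z.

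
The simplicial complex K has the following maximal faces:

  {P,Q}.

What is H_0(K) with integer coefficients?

We work with the vertex ordering P < Q. The simplices of K, each written with vertices in increasing order, are:

  0-simplices (2): P, Q
  1-simplices (1): PQ

Hence C_0 ≅ Z^2, C_1 ≅ Z^1.

Boundary ∂_1: C_1 → C_0 sends each edge [p,q] (with p < q) to q − p.
This gives a 2×1 integer matrix of rank 1; reducing to Smith normal form yields diagonal entries (1).

Reading off H_k = ker ∂_k / im ∂_{k+1}:

  H_0: rank C_0 − rank ∂_1 = 2 − 1 = 1, and the invariant factors of ∂_1 are all 1, so H_0 ≅ Z.

H_0 = Z.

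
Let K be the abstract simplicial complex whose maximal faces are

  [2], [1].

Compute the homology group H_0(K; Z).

H_0 = Z^2.

Fix the vertex order 1 < 2 and write every simplex with vertices in increasing order. Then dim K = 0 and the simplices of K are:

  0-simplices (2): [1], [2]

so the chain groups are C_0 ≅ Z^2.

Reading off H_k = ker ∂_k / im ∂_{k+1}:

  H_0: rank C_0 − rank ∂_1 = 2 − 0 = 2, and there is no ∂_1, so H_0 = Z^2.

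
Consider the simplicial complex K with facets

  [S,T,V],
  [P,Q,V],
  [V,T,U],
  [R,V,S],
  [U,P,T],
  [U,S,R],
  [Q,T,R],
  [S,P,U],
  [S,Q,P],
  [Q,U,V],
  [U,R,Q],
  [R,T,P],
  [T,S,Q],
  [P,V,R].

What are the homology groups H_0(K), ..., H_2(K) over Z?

We work with the vertex ordering P < Q < R < S < T < U < V. The simplices of K, each written with vertices in increasing order, are:

  0-simplices (7): P, Q, R, S, T, U, V
  1-simplices (21): PQ, PR, PS, PT, PU, PV, QR, QS, QT, QU, QV, RS, RT, RU, RV, ST, SU, SV, TU, TV, UV
  2-simplices (14): PQS, PQV, PRT, PRV, PSU, PTU, QRT, QRU, QST, QUV, RSU, RSV, STV, TUV

so the chain groups are C_0 ≅ Z^7, C_1 ≅ Z^21, C_2 ≅ Z^14.

Boundary ∂_1: C_1 → C_0 sends each edge [p,q] (with p < q) to q − p. For instance
  ∂UV = V − U.
The resulting 7×21 matrix has rank 6, and its Smith normal form has invariant factors (1,1,1,1,1,1).

The boundary map ∂_2: C_2 → C_1 maps a triangle to the signed sum of its edges. For instance
  ∂RSU = SU − RU + RS,
  ∂STV = TV − SV + ST.
This gives a 21×14 integer matrix of rank 13; reducing to Smith normal form yields diagonal entries (1,1,1,1,1,1,1,1,1,1,1,1,1).

Computing H_k = (kernel of ∂_k) / (image of ∂_{k+1}):

  H_0: rank C_0 − rank ∂_1 = 7 − 6 = 1, and the invariant factors of ∂_1 are all 1, so H_0 ≅ Z.
  H_1: rank ker ∂_1 − rank ∂_2 = (21 − 6) − 13 = 2, and the invariant factors of ∂_2 are all 1, so H_1 ≅ Z^2.
  H_2: rank ker ∂_2 − rank ∂_3 = (14 − 13) − 0 = 1, and there is no ∂_3, so H_2 ≅ Z.

H_0 ≅ Z,  H_1 ≅ Z^2,  H_2 ≅ Z.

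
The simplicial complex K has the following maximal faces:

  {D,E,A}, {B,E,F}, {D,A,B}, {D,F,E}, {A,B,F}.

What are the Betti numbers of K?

Order the vertices as A < B < D < E < F. Listing each simplex with vertices in this order, K has dimension 2 with simplices:

  0-simplices (5): A, B, D, E, F
  1-simplices (10): AB, AD, AE, AF, BD, BE, BF, DE, DF, EF
  2-simplices (5): ABD, ABF, ADE, BEF, DEF

Hence C_0 ≅ Z^5, C_1 ≅ Z^10, C_2 ≅ Z^5.

∂_1: C_1 → C_0 sends each edge [p,q] (with p < q) to q − p. For instance
  ∂AB = B − A.
The 5×10 boundary matrix has rank 4 and Smith normal form diag(1,1,1,1).

The boundary map ∂_2: C_2 → C_1 acts by ∂[p,q,r] = [q,r] − [p,r] + [p,q]. For instance
  ∂ADE = DE − AE + AD,
  ∂ABF = BF − AF + AB.
As a 10×5 matrix over Z this has rank 5, with invariant factors (1,1,1,1,1).

Reading off H_k = ker ∂_k / im ∂_{k+1}:

  H_0: rank C_0 − rank ∂_1 = 5 − 4 = 1, and the invariant factors of ∂_1 are all 1, so H_0 ≅ Z.
  H_1: rank ker ∂_1 − rank ∂_2 = (10 − 4) − 5 = 1, and the invariant factors of ∂_2 are all 1, so H_1 ≅ Z.
  H_2: rank ker ∂_2 − rank ∂_3 = (5 − 5) − 0 = 0, and there is no ∂_3, so H_2 ≅ 0.

Hence the Betti numbers are b_0 = 1, b_1 = 1, b_2 = 0.

b_0 = 1, b_1 = 1, b_2 = 0.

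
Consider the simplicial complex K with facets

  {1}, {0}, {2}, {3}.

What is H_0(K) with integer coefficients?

We work with the vertex ordering 0 < 1 < 2 < 3. The simplices of K, each written with vertices in increasing order, are:

  0-simplices (4): [0], [1], [2], [3]

Hence C_0 ≅ Z^4.

Reading off H_k = ker ∂_k / im ∂_{k+1}:

  H_0: rank C_0 − rank ∂_1 = 4 − 0 = 4, and there is no ∂_1, so H_0 ≅ Z^4.

H_0 ≅ Z^4.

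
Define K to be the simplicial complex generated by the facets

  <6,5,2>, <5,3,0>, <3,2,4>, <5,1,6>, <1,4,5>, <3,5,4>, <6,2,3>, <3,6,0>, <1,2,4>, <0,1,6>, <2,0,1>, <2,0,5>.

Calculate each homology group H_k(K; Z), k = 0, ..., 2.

Order the vertices as 0 < 1 < 2 < 3 < 4 < 5 < 6. Listing each simplex with vertices in this order, K has dimension 2 with simplices:

  0-simplices (7): [0], [1], [2], [3], [4], [5], [6]
  1-simplices (18): [0,1], [0,2], [0,3], [0,5], [0,6], [1,2], [1,4], [1,5], [1,6], [2,3], [2,4], [2,5], [2,6], [3,4], [3,5], [3,6], [4,5], [5,6]
  2-simplices (12): [0,1,2], [0,1,6], [0,2,5], [0,3,5], [0,3,6], [1,2,4], [1,4,5], [1,5,6], [2,3,4], [2,3,6], [2,5,6], [3,4,5]

so the chain groups are C_0 ≅ Z^7, C_1 ≅ Z^18, C_2 ≅ Z^12.

∂_1: C_1 → C_0 sends each edge [p,q] (with p < q) to q − p.
This gives a 7×18 integer matrix of rank 6; reducing to Smith normal form yields diagonal entries (1,1,1,1,1,1).

Boundary ∂_2: C_2 → C_1 sends each 2-simplex [p,q,r] to [q,r] − [p,r] + [p,q]. For instance
  ∂[0,1,6] = [1,6] − [0,6] + [0,1],
  ∂[1,4,5] = [4,5] − [1,5] + [1,4].
As a 18×12 matrix over Z this has rank 12, with invariant factors (1,1,1,1,1,1,1,1,1,1,1,2).

Computing H_k = (kernel of ∂_k) / (image of ∂_{k+1}):

  H_0: rank C_0 − rank ∂_1 = 7 − 6 = 1, and the invariant factors of ∂_1 are all 1, so H_0 ≅ Z.
  H_1: rank ker ∂_1 − rank ∂_2 = (18 − 6) − 12 = 0, and ∂_2 has invariant factor 2 > 1, so H_1 ≅ Z/2.
  H_2: rank ker ∂_2 − rank ∂_3 = (12 − 12) − 0 = 0, and there is no ∂_3, so H_2 ≅ 0.

H_0 = Z,  H_1 = Z/2,  H_2 = 0.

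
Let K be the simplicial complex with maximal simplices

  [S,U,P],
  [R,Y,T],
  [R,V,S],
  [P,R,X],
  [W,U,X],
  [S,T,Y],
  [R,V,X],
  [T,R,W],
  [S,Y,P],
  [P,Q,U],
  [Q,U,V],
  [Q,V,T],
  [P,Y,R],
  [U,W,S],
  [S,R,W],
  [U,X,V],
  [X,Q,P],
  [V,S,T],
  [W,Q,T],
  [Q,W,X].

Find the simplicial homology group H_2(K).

H_2 = 0.

We work with the vertex ordering P < Q < R < S < T < U < V < W < X < Y. The simplices of K, each written with vertices in increasing order, are:

  0-simplices (10): P, Q, R, S, T, U, V, W, X, Y
  1-simplices (30): PQ, PR, PS, PU, PX, PY, QT, QU, QV, QW, QX, RS, RT, RV, RW, RX, RY, ST, SU, SV, SW, SY, TV, TW, TY, UV, UW, UX, VX, WX
  2-simplices (20): PQU, PQX, PRX, PRY, PSU, PSY, QTV, QTW, QUV, QWX, RSV, RSW, RTW, RTY, RVX, STV, STY, SUW, UVX, UWX

Hence C_0 ≅ Z^10, C_1 ≅ Z^30, C_2 ≅ Z^20.

Boundary ∂_1: C_1 → C_0 maps an edge to its endpoints' difference, ∂[p,q] = q − p.
The resulting 10×30 matrix has rank 9, and its Smith normal form has invariant factors (1,1,1,1,1,1,1,1,1).

∂_2: C_2 → C_1 acts by ∂[p,q,r] = [q,r] − [p,r] + [p,q]. For instance
  ∂PRX = RX − PX + PR,
  ∂RSW = SW − RW + RS.
The 30×20 boundary matrix has rank 20 and Smith normal form diag(1,1,1,1,1,1,1,1,1,1,1,1,1,1,1,1,1,1,1,2).

From H_k ≅ ker(∂_k) / im(∂_{k+1}) we obtain:

  H_2: rank ker ∂_2 − rank ∂_3 = (20 − 20) − 0 = 0, and there is no ∂_3, so H_2 ≅ 0.

(K is a triangulation of the Klein bottle.)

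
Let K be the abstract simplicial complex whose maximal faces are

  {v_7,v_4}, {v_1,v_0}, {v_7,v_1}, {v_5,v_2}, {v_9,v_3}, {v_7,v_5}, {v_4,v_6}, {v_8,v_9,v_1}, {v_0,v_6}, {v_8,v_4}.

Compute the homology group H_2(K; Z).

H_2 = 0.

Take the total order v_0 < v_1 < v_2 < v_3 < v_4 < v_5 < v_6 < v_7 < v_8 < v_9 on the vertex set. Then K (dimension 2) consists of the simplices:

  0-simplices (10): [v_0], [v_1], [v_2], [v_3], [v_4], [v_5], [v_6], [v_7], [v_8], [v_9]
  1-simplices (12): [v_0,v_1], [v_0,v_6], [v_1,v_7], [v_1,v_8], [v_1,v_9], [v_2,v_5], [v_3,v_9], [v_4,v_6], [v_4,v_7], [v_4,v_8], [v_5,v_7], [v_8,v_9]
  2-simplices (1): [v_1,v_8,v_9]

so the chain groups are C_0 ≅ Z^10, C_1 ≅ Z^12, C_2 ≅ Z^1.

The boundary map ∂_1: C_1 → C_0 maps an edge to its endpoints' difference, ∂[p,q] = q − p. For instance
  ∂[v_0,v_1] = [v_1] − [v_0].
This gives a 10×12 integer matrix of rank 9; reducing to Smith normal form yields diagonal entries (1,1,1,1,1,1,1,1,1).

The boundary map ∂_2: C_2 → C_1 acts by ∂[p,q,r] = [q,r] − [p,r] + [p,q]. For instance
  ∂[v_1,v_8,v_9] = [v_8,v_9] − [v_1,v_9] + [v_1,v_8].
The 12×1 boundary matrix has rank 1 and Smith normal form diag(1).

Reading off H_k = ker ∂_k / im ∂_{k+1}:

  H_2: rank ker ∂_2 − rank ∂_3 = (1 − 1) − 0 = 0, and there is no ∂_3, so H_2 ≅ 0.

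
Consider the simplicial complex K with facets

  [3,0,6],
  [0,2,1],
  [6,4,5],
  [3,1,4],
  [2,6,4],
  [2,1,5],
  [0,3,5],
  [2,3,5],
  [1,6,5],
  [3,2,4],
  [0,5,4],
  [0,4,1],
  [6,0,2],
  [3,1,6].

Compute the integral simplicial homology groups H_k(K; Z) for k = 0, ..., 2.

Fix the vertex order 0 < 1 < 2 < 3 < 4 < 5 < 6 and write every simplex with vertices in increasing order. Then dim K = 2 and the simplices of K are:

  0-simplices (7): [0], [1], [2], [3], [4], [5], [6]
  1-simplices (21): [0,1], [0,2], [0,3], [0,4], [0,5], [0,6], [1,2], [1,3], [1,4], [1,5], [1,6], [2,3], [2,4], [2,5], [2,6], [3,4], [3,5], [3,6], [4,5], [4,6], [5,6]
  2-simplices (14): [0,1,2], [0,1,4], [0,2,6], [0,3,5], [0,3,6], [0,4,5], [1,2,5], [1,3,4], [1,3,6], [1,5,6], [2,3,4], [2,3,5], [2,4,6], [4,5,6]

so the chain groups are C_0 ≅ Z^7, C_1 ≅ Z^21, C_2 ≅ Z^14.

∂_1: C_1 → C_0 maps an edge to its endpoints' difference, ∂[p,q] = q − p.
The 7×21 boundary matrix has rank 6 and Smith normal form diag(1,1,1,1,1,1).

∂_2: C_2 → C_1 maps a triangle to the signed sum of its edges. For instance
  ∂[4,5,6] = [5,6] − [4,6] + [4,5],
  ∂[0,1,2] = [1,2] − [0,2] + [0,1].
The 21×14 boundary matrix has rank 13 and Smith normal form diag(1,1,1,1,1,1,1,1,1,1,1,1,1).

Computing H_k = (kernel of ∂_k) / (image of ∂_{k+1}):

  H_0: rank C_0 − rank ∂_1 = 7 − 6 = 1, and the invariant factors of ∂_1 are all 1, so H_0 ≅ Z.
  H_1: rank ker ∂_1 − rank ∂_2 = (21 − 6) − 13 = 2, and the invariant factors of ∂_2 are all 1, so H_1 ≅ Z^2.
  H_2: rank ker ∂_2 − rank ∂_3 = (14 − 13) − 0 = 1, and there is no ∂_3, so H_2 ≅ Z.

H_0 ≅ Z,  H_1 ≅ Z^2,  H_2 ≅ Z.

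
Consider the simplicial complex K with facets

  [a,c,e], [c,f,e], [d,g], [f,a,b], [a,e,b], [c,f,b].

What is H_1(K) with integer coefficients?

We work with the vertex ordering a < b < c < d < e < f < g. The simplices of K, each written with vertices in increasing order, are:

  0-simplices (7): a, b, c, d, e, f, g
  1-simplices (11): ab, ac, ae, af, bc, be, bf, ce, cf, dg, ef
  2-simplices (5): abe, abf, ace, bcf, cef

giving chain groups C_0 ≅ Z^7, C_1 ≅ Z^11, C_2 ≅ Z^5.

∂_1: C_1 → C_0 is given by ∂[p,q] = [q] − [p]. For instance
  ∂ef = f − e.
The resulting 7×11 matrix has rank 5, and its Smith normal form has invariant factors (1,1,1,1,1).

Boundary ∂_2: C_2 → C_1 acts by ∂[p,q,r] = [q,r] − [p,r] + [p,q]. For instance
  ∂bcf = cf − bf + bc,
  ∂ace = ce − ae + ac.
The 11×5 boundary matrix has rank 5 and Smith normal form diag(1,1,1,1,1).

From H_k ≅ ker(∂_k) / im(∂_{k+1}) we obtain:

  H_1: rank ker ∂_1 − rank ∂_2 = (11 − 5) − 5 = 1, and the invariant factors of ∂_2 are all 1, so H_1 ≅ Z.

(K is a triangulation of the disjoint union of the 1-simplex and the Möbius band.)

H_1 = Z.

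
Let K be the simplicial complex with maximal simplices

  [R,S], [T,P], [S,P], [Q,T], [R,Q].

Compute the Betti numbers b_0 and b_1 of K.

Order the vertices as P < Q < R < S < T. Listing each simplex with vertices in this order, K has dimension 1 with simplices:

  0-simplices (5): P, Q, R, S, T
  1-simplices (5): PS, PT, QR, QT, RS

giving chain groups C_0 ≅ Z^5, C_1 ≅ Z^5.

∂_1: C_1 → C_0 maps an edge to its endpoints' difference, ∂[p,q] = q − p. For instance
  ∂QT = T − Q.
The 5×5 boundary matrix has rank 4 and Smith normal form diag(1,1,1,1).

From H_k ≅ ker(∂_k) / im(∂_{k+1}) we obtain:

  H_0: rank C_0 − rank ∂_1 = 5 − 4 = 1, and the invariant factors of ∂_1 are all 1, so H_0 = Z.
  H_1: rank ker ∂_1 − rank ∂_2 = (5 − 4) − 0 = 1, and there is no ∂_2, so H_1 = Z.

(K is a triangulation of the circle S^1.)

Hence the Betti numbers are b_0 = 1, b_1 = 1.

b_0 = 1, b_1 = 1.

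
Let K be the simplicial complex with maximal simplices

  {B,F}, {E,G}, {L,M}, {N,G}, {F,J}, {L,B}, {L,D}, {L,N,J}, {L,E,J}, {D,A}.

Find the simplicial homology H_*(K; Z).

K has 10 vertices, 13 edges, 2 triangles.
rank ∂_0 = 0, rank ∂_1 = 9 ⇒ b_0 = 10 − 0 − 9 = 1; all invariant factors of ∂_1 are 1 so no torsion. So H_0 = Z.
rank ∂_1 = 9, rank ∂_2 = 2 ⇒ b_1 = 13 − 9 − 2 = 2; all invariant factors of ∂_2 are 1 so no torsion. So H_1 = Z^2.
rank ∂_2 = 2, rank ∂_3 = 0 ⇒ b_2 = 2 − 2 − 0 = 0. So H_2 = 0.

H_0 ≅ Z,  H_1 ≅ Z^2,  H_2 = 0.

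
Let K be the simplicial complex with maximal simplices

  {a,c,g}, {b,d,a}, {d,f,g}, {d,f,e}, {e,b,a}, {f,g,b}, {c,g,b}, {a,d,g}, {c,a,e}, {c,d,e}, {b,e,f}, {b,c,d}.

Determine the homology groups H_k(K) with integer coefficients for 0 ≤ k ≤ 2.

Take the total order a < b < c < d < e < f < g on the vertex set. Then K (dimension 2) consists of the simplices:

  0-simplices (7): a, b, c, d, e, f, g
  1-simplices (18): ab, ac, ad, ae, ag, bc, bd, be, bf, bg, cd, ce, cg, de, df, dg, ef, fg
  2-simplices (12): abd, abe, ace, acg, adg, bcd, bcg, bef, bfg, cde, def, dfg

so the chain groups are C_0 ≅ Z^7, C_1 ≅ Z^18, C_2 ≅ Z^12.

The boundary map ∂_1: C_1 → C_0 sends each edge [p,q] (with p < q) to q − p. For instance
  ∂ef = f − e.
As a 7×18 matrix over Z this has rank 6, with invariant factors (1,1,1,1,1,1).

The boundary map ∂_2: C_2 → C_1 maps a triangle to the signed sum of its edges. For instance
  ∂ace = ce − ae + ac,
  ∂def = ef − df + de.
The 18×12 boundary matrix has rank 12 and Smith normal form diag(1,1,1,1,1,1,1,1,1,1,1,2).

Reading off H_k = ker ∂_k / im ∂_{k+1}:

  H_0: rank C_0 − rank ∂_1 = 7 − 6 = 1, and the invariant factors of ∂_1 are all 1, so H_0 = Z.
  H_1: rank ker ∂_1 − rank ∂_2 = (18 − 6) − 12 = 0, and ∂_2 has invariant factor 2 > 1, so H_1 = Z/2.
  H_2: rank ker ∂_2 − rank ∂_3 = (12 − 12) − 0 = 0, and there is no ∂_3, so H_2 = 0.

(K is a triangulation of the real projective plane RP^2.)

H_0 = Z,  H_1 = Z/2,  H_2 = 0.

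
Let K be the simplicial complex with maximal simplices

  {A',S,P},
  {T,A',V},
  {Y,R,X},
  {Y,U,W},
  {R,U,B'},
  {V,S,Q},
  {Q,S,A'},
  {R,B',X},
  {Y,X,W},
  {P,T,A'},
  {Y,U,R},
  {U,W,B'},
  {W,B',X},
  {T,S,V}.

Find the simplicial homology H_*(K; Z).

We work with the vertex ordering P < Q < R < S < T < U < V < W < X < Y < A' < B'. The simplices of K, each written with vertices in increasing order, are:

  0-simplices (12): [P], [Q], [R], [S], [T], [U], [V], [W], [X], [Y], [A'], [B']
  1-simplices (24): (24 of them)
  2-simplices (14): [P,S,A'], [P,T,A'], [Q,S,V], [Q,S,A'], [R,U,Y], [R,U,B'], [R,X,Y], [R,X,B'], [S,T,V], [T,V,A'], [U,W,Y], [U,W,B'], [W,X,Y], [W,X,B']

so the chain groups are C_0 ≅ Z^12, C_1 ≅ Z^24, C_2 ≅ Z^14.

Boundary ∂_1: C_1 → C_0 sends each edge [p,q] (with p < q) to q − p.
The 12×24 boundary matrix has rank 10 and Smith normal form diag(1,1,1,1,1,1,1,1,1,1).

∂_2: C_2 → C_1 acts by ∂[p,q,r] = [q,r] − [p,r] + [p,q]. For instance
  ∂[R,X,Y] = [X,Y] − [R,Y] + [R,X],
  ∂[S,T,V] = [T,V] − [S,V] + [S,T].
As a 24×14 matrix over Z this has rank 13, with invariant factors (1,1,1,1,1,1,1,1,1,1,1,1,1).

Now H_k = ker ∂_k / im ∂_{k+1}, so:

  H_0: rank C_0 − rank ∂_1 = 12 − 10 = 2, and the invariant factors of ∂_1 are all 1, so H_0 = Z^2.
  H_1: rank ker ∂_1 − rank ∂_2 = (24 − 10) − 13 = 1, and the invariant factors of ∂_2 are all 1, so H_1 = Z.
  H_2: rank ker ∂_2 − rank ∂_3 = (14 − 13) − 0 = 1, and there is no ∂_3, so H_2 = Z.

As a check, the Euler characteristic is 12 − 24 + 14 = 2, which agrees with 2 − 1 + 1 = 2.

H_0 = Z^2,  H_1 = Z,  H_2 = Z.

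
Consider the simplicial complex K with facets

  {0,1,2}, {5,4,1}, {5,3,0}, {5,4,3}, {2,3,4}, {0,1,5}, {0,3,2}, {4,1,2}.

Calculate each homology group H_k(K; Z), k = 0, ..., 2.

Fix the vertex order 0 < 1 < 2 < 3 < 4 < 5 and write every simplex with vertices in increasing order. Then dim K = 2 and the simplices of K are:

  0-simplices (6): [0], [1], [2], [3], [4], [5]
  1-simplices (12): [0,1], [0,2], [0,3], [0,5], [1,2], [1,4], [1,5], [2,3], [2,4], [3,4], [3,5], [4,5]
  2-simplices (8): [0,1,2], [0,1,5], [0,2,3], [0,3,5], [1,2,4], [1,4,5], [2,3,4], [3,4,5]

giving chain groups C_0 ≅ Z^6, C_1 ≅ Z^12, C_2 ≅ Z^8.

∂_1: C_1 → C_0 maps an edge to its endpoints' difference, ∂[p,q] = q − p. For instance
  ∂[3,4] = [4] − [3].
This gives a 6×12 integer matrix of rank 5; reducing to Smith normal form yields diagonal entries (1,1,1,1,1).

∂_2: C_2 → C_1 maps a triangle to the signed sum of its edges. For instance
  ∂[0,2,3] = [2,3] − [0,3] + [0,2],
  ∂[0,1,5] = [1,5] − [0,5] + [0,1].
The resulting 12×8 matrix has rank 7, and its Smith normal form has invariant factors (1,1,1,1,1,1,1).

Now H_k = ker ∂_k / im ∂_{k+1}, so:

  H_0: rank C_0 − rank ∂_1 = 6 − 5 = 1, and the invariant factors of ∂_1 are all 1, so H_0 = Z.
  H_1: rank ker ∂_1 − rank ∂_2 = (12 − 5) − 7 = 0, and the invariant factors of ∂_2 are all 1, so H_1 = 0.
  H_2: rank ker ∂_2 − rank ∂_3 = (8 − 7) − 0 = 1, and there is no ∂_3, so H_2 = Z.

(K is a triangulation of the 2-sphere S^2.)

H_0 = Z,  H_1 = 0,  H_2 = Z.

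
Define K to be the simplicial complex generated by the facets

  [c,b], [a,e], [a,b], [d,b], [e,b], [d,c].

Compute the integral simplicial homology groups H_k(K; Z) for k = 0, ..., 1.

We work with the vertex ordering a < b < c < d < e. The simplices of K, each written with vertices in increasing order, are:

  0-simplices (5): a, b, c, d, e
  1-simplices (6): ab, ae, bc, bd, be, cd

Hence C_0 ≅ Z^5, C_1 ≅ Z^6.

Boundary ∂_1: C_1 → C_0 sends each edge [p,q] (with p < q) to q − p. For instance
  ∂cd = d − c.
The 5×6 boundary matrix has rank 4 and Smith normal form diag(1,1,1,1).

Reading off H_k = ker ∂_k / im ∂_{k+1}:

  H_0: rank C_0 − rank ∂_1 = 5 − 4 = 1, and the invariant factors of ∂_1 are all 1, so H_0 = Z.
  H_1: rank ker ∂_1 − rank ∂_2 = (6 − 4) − 0 = 2, and there is no ∂_2, so H_1 = Z^2.

H_0 = Z,  H_1 = Z^2.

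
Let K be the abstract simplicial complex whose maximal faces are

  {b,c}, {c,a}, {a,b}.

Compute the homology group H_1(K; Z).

H_1 ≅ Z.

We work with the vertex ordering a < b < c. The simplices of K, each written with vertices in increasing order, are:

  0-simplices (3): a, b, c
  1-simplices (3): ab, ac, bc

giving chain groups C_0 ≅ Z^3, C_1 ≅ Z^3.

∂_1: C_1 → C_0 is given by ∂[p,q] = [q] − [p]. For instance
  ∂ab = b − a.
The 3×3 boundary matrix has rank 2 and Smith normal form diag(1,1).

Computing H_k = (kernel of ∂_k) / (image of ∂_{k+1}):

  H_1: rank ker ∂_1 − rank ∂_2 = (3 − 2) − 0 = 1, and there is no ∂_2, so H_1 ≅ Z.

(K is a triangulation of the circle S^1.)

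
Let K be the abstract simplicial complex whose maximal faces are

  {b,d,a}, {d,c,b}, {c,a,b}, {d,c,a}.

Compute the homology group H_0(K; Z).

H_0 ≅ Z.

We work with the vertex ordering a < b < c < d. The simplices of K, each written with vertices in increasing order, are:

  0-simplices (4): a, b, c, d
  1-simplices (6): ab, ac, ad, bc, bd, cd
  2-simplices (4): abc, abd, acd, bcd

so the chain groups are C_0 ≅ Z^4, C_1 ≅ Z^6, C_2 ≅ Z^4.

Boundary ∂_1: C_1 → C_0 is given by ∂[p,q] = [q] − [p].
As a 4×6 matrix over Z this has rank 3, with invariant factors (1,1,1).

∂_2: C_2 → C_1 sends each 2-simplex [p,q,r] to [q,r] − [p,r] + [p,q]. For instance
  ∂abc = bc − ac + ab,
  ∂acd = cd − ad + ac.
The resulting 6×4 matrix has rank 3, and its Smith normal form has invariant factors (1,1,1).

Computing H_k = (kernel of ∂_k) / (image of ∂_{k+1}):

  H_0: rank C_0 − rank ∂_1 = 4 − 3 = 1, and the invariant factors of ∂_1 are all 1, so H_0 ≅ Z.

(K is a triangulation of the 2-sphere S^2.)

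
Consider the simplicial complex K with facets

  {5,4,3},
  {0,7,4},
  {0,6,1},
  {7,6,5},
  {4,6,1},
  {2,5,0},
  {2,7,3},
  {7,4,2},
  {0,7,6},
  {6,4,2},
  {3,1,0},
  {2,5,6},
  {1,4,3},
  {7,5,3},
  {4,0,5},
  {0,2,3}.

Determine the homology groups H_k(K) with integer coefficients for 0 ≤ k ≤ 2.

Order the vertices as 0 < 1 < 2 < 3 < 4 < 5 < 6 < 7. Listing each simplex with vertices in this order, K has dimension 2 with simplices:

  0-simplices (8): [0], [1], [2], [3], [4], [5], [6], [7]
  1-simplices (24): (24 of them)
  2-simplices (16): [0,1,3], [0,1,6], [0,2,3], [0,2,5], [0,4,5], [0,4,7], [0,6,7], [1,3,4], [1,4,6], [2,3,7], [2,4,6], [2,4,7], [2,5,6], [3,4,5], [3,5,7], [5,6,7]

so the chain groups are C_0 ≅ Z^8, C_1 ≅ Z^24, C_2 ≅ Z^16.

The boundary map ∂_1: C_1 → C_0 sends each edge [p,q] (with p < q) to q − p. For instance
  ∂[2,5] = [5] − [2].
The 8×24 boundary matrix has rank 7 and Smith normal form diag(1,1,1,1,1,1,1).

Boundary ∂_2: C_2 → C_1 maps a triangle to the signed sum of its edges. For instance
  ∂[0,1,6] = [1,6] − [0,6] + [0,1],
  ∂[2,5,6] = [5,6] − [2,6] + [2,5].
The resulting 24×16 matrix has rank 15, and its Smith normal form has invariant factors (1,1,1,1,1,1,1,1,1,1,1,1,1,1,1).

Computing H_k = (kernel of ∂_k) / (image of ∂_{k+1}):

  H_0: rank C_0 − rank ∂_1 = 8 − 7 = 1, and the invariant factors of ∂_1 are all 1, so H_0 = Z.
  H_1: rank ker ∂_1 − rank ∂_2 = (24 − 7) − 15 = 2, and the invariant factors of ∂_2 are all 1, so H_1 = Z^2.
  H_2: rank ker ∂_2 − rank ∂_3 = (16 − 15) − 0 = 1, and there is no ∂_3, so H_2 = Z.

(K is a triangulation of the torus T^2.)

H_0 ≅ Z,  H_1 ≅ Z^2,  H_2 ≅ Z.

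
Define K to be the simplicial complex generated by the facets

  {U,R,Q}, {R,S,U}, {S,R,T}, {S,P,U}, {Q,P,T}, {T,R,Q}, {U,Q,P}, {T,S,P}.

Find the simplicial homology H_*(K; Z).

H_0 = Z,  H_1 = 0,  H_2 = Z.

Take the total order P < Q < R < S < T < U on the vertex set. Then K (dimension 2) consists of the simplices:

  0-simplices (6): P, Q, R, S, T, U
  1-simplices (12): PQ, PS, PT, PU, QR, QT, QU, RS, RT, RU, ST, SU
  2-simplices (8): PQT, PQU, PST, PSU, QRT, QRU, RST, RSU

so the chain groups are C_0 ≅ Z^6, C_1 ≅ Z^12, C_2 ≅ Z^8.

Boundary ∂_1: C_1 → C_0 sends each edge [p,q] (with p < q) to q − p. For instance
  ∂QR = R − Q.
This gives a 6×12 integer matrix of rank 5; reducing to Smith normal form yields diagonal entries (1,1,1,1,1).

The boundary map ∂_2: C_2 → C_1 acts by ∂[p,q,r] = [q,r] − [p,r] + [p,q]. For instance
  ∂PQT = QT − PT + PQ,
  ∂PSU = SU − PU + PS.
The 12×8 boundary matrix has rank 7 and Smith normal form diag(1,1,1,1,1,1,1).

From H_k ≅ ker(∂_k) / im(∂_{k+1}) we obtain:

  H_0: rank C_0 − rank ∂_1 = 6 − 5 = 1, and the invariant factors of ∂_1 are all 1, so H_0 ≅ Z.
  H_1: rank ker ∂_1 − rank ∂_2 = (12 − 5) − 7 = 0, and the invariant factors of ∂_2 are all 1, so H_1 ≅ 0.
  H_2: rank ker ∂_2 − rank ∂_3 = (8 − 7) − 0 = 1, and there is no ∂_3, so H_2 ≅ Z.

As a check, the Euler characteristic is 6 − 12 + 8 = 2, which agrees with 1 − 0 + 1 = 2.
(K is a triangulation of the 2-sphere S^2.)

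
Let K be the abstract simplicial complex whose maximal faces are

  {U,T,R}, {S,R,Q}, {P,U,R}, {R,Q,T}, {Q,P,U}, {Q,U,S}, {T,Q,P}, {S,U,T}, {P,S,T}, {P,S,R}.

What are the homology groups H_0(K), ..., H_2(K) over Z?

Order the vertices as P < Q < R < S < T < U. Listing each simplex with vertices in this order, K has dimension 2 with simplices:

  0-simplices (6): P, Q, R, S, T, U
  1-simplices (15): PQ, PR, PS, PT, PU, QR, QS, QT, QU, RS, RT, RU, ST, SU, TU
  2-simplices (10): PQT, PQU, PRS, PRU, PST, QRS, QRT, QSU, RTU, STU

so the chain groups are C_0 ≅ Z^6, C_1 ≅ Z^15, C_2 ≅ Z^10.

∂_1: C_1 → C_0 is given by ∂[p,q] = [q] − [p].
As a 6×15 matrix over Z this has rank 5, with invariant factors (1,1,1,1,1).

∂_2: C_2 → C_1 maps a triangle to the signed sum of its edges. For instance
  ∂PQT = QT − PT + PQ,
  ∂PST = ST − PT + PS.
As a 15×10 matrix over Z this has rank 10, with invariant factors (1,1,1,1,1,1,1,1,1,2).

Now H_k = ker ∂_k / im ∂_{k+1}, so:

  H_0: rank C_0 − rank ∂_1 = 6 − 5 = 1, and the invariant factors of ∂_1 are all 1, so H_0 = Z.
  H_1: rank ker ∂_1 − rank ∂_2 = (15 − 5) − 10 = 0, and ∂_2 has invariant factor 2 > 1, so H_1 = Z/2.
  H_2: rank ker ∂_2 − rank ∂_3 = (10 − 10) − 0 = 0, and there is no ∂_3, so H_2 = 0.

As a check, the Euler characteristic is 6 − 15 + 10 = 1, which agrees with 1 − 0 + 0 = 1.

H_0 ≅ Z,  H_1 ≅ Z/2,  H_2 = 0.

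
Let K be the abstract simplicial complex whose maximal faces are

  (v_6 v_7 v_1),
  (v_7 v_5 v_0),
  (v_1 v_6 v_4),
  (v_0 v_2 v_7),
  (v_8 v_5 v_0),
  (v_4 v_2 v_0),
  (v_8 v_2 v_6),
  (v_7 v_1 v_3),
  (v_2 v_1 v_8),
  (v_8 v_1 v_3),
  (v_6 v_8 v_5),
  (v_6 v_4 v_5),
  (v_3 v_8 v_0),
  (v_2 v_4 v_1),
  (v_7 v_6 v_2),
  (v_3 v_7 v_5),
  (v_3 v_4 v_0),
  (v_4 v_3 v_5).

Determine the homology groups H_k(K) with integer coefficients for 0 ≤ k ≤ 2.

H_0 ≅ Z,  H_1 ≅ Z ⊕ Z_2,  H_2 = 0.

Order the vertices as v_0 < v_1 < v_2 < v_3 < v_4 < v_5 < v_6 < v_7 < v_8. Listing each simplex with vertices in this order, K has dimension 2 with simplices:

  0-simplices (9): [v_0], [v_1], [v_2], [v_3], [v_4], [v_5], [v_6], [v_7], [v_8]
  1-simplices (27): (27 of them)
  2-simplices (18): (18 of them)

Hence C_0 ≅ Z^9, C_1 ≅ Z^27, C_2 ≅ Z^18.

∂_1: C_1 → C_0 is given by ∂[p,q] = [q] − [p]. For instance
  ∂[v_1,v_2] = [v_2] − [v_1].
As a 9×27 matrix over Z this has rank 8, with invariant factors (1,1,1,1,1,1,1,1).

∂_2: C_2 → C_1 acts by ∂[p,q,r] = [q,r] − [p,r] + [p,q]. For instance
  ∂[v_5,v_6,v_8] = [v_6,v_8] − [v_5,v_8] + [v_5,v_6],
  ∂[v_0,v_3,v_8] = [v_3,v_8] − [v_0,v_8] + [v_0,v_3].
As a 27×18 matrix over Z this has rank 18, with invariant factors (1,1,1,1,1,1,1,1,1,1,1,1,1,1,1,1,1,2).

Now H_k = ker ∂_k / im ∂_{k+1}, so:

  H_0: rank C_0 − rank ∂_1 = 9 − 8 = 1, and the invariant factors of ∂_1 are all 1, so H_0 = Z.
  H_1: rank ker ∂_1 − rank ∂_2 = (27 − 8) − 18 = 1, and ∂_2 has invariant factor 2 > 1, so H_1 = Z ⊕ Z_2.
  H_2: rank ker ∂_2 − rank ∂_3 = (18 − 18) − 0 = 0, and there is no ∂_3, so H_2 = 0.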